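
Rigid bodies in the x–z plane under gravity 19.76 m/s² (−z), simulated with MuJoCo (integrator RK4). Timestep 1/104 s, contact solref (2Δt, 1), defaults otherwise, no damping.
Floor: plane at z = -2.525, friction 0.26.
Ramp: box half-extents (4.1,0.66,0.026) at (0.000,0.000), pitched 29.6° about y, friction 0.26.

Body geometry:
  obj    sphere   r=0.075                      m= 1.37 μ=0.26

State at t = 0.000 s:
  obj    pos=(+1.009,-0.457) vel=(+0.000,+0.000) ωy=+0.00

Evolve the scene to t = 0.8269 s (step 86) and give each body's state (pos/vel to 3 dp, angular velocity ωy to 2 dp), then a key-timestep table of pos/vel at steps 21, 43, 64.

State at t = 0.8269 s:
  obj    pos=(+3.082,-1.635) vel=(+5.013,-2.848) ωy=+76.82

Key-timestep trajectory:
   step    t(s)  obj.x    obj.z    obj.vx   obj.vz 
     21  0.2019   +1.133  -0.527  +1.225  -0.696
     43  0.4135   +1.527  -0.752  +2.507  -1.424
     64  0.6154   +2.157  -1.109  +3.731  -2.119


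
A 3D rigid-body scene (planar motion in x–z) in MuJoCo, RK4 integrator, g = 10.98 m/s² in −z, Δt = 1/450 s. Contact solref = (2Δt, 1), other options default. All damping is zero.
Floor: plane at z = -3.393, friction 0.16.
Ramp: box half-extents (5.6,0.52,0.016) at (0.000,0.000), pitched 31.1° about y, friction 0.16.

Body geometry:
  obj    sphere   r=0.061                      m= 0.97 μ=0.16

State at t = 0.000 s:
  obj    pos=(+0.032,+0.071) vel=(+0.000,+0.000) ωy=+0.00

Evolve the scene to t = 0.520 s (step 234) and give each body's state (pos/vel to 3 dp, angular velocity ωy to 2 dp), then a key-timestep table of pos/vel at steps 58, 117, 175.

State at t = 0.520 s:
  obj    pos=(+0.515,-0.221) vel=(+1.858,-1.116) ωy=+32.04

Key-timestep trajectory:
   step    t(s)  obj.x    obj.z    obj.vx   obj.vz 
     58  0.1289   +0.062  +0.053  +0.462  -0.274
    117  0.2600   +0.153  -0.002  +0.928  -0.561
    175  0.3889   +0.302  -0.092  +1.389  -0.837


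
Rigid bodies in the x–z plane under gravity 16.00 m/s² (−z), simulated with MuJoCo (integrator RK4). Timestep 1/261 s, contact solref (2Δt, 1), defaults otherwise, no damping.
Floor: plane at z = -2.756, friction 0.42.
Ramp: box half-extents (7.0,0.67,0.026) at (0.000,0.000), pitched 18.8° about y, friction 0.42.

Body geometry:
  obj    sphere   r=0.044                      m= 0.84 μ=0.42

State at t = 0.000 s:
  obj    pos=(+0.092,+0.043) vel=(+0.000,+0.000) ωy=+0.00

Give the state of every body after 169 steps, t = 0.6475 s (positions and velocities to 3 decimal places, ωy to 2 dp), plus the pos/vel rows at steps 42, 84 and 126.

State at t = 0.6475 s:
  obj    pos=(+0.823,-0.206) vel=(+2.258,-0.769) ωy=+54.19

Key-timestep trajectory:
   step    t(s)  obj.x    obj.z    obj.vx   obj.vz 
     42  0.1609   +0.137  +0.027  +0.561  -0.191
     84  0.3218   +0.273  -0.019  +1.122  -0.382
    126  0.4828   +0.498  -0.096  +1.683  -0.573


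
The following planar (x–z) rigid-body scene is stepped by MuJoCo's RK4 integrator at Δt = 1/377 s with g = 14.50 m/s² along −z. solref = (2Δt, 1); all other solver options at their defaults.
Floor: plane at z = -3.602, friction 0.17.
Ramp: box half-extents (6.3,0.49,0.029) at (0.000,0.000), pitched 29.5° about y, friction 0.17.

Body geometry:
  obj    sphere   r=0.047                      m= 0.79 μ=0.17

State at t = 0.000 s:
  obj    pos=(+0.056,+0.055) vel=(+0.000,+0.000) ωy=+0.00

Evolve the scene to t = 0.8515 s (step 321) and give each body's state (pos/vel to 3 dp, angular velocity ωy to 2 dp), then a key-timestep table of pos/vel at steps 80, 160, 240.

State at t = 0.8515 s:
  obj    pos=(+1.666,-0.855) vel=(+3.780,-2.138) ωy=+92.37

Key-timestep trajectory:
   step    t(s)  obj.x    obj.z    obj.vx   obj.vz 
     80  0.2122   +0.156  -0.001  +0.942  -0.533
    160  0.4244   +0.456  -0.171  +1.884  -1.066
    240  0.6366   +0.956  -0.454  +2.826  -1.599


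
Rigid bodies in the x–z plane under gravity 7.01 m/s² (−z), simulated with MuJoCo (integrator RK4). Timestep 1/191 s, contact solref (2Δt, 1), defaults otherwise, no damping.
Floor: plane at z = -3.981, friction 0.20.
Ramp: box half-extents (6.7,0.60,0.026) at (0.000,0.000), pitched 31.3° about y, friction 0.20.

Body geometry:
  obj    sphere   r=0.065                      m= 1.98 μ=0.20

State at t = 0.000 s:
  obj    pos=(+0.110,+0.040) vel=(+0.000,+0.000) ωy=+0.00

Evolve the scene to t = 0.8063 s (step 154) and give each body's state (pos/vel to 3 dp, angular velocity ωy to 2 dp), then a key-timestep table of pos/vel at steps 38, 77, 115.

State at t = 0.8063 s:
  obj    pos=(+0.833,-0.400) vel=(+1.792,-1.090) ωy=+32.25

Key-timestep trajectory:
   step    t(s)  obj.x    obj.z    obj.vx   obj.vz 
     38  0.1990   +0.154  +0.013  +0.442  -0.269
     77  0.4031   +0.291  -0.070  +0.896  -0.545
    115  0.6021   +0.513  -0.205  +1.339  -0.814


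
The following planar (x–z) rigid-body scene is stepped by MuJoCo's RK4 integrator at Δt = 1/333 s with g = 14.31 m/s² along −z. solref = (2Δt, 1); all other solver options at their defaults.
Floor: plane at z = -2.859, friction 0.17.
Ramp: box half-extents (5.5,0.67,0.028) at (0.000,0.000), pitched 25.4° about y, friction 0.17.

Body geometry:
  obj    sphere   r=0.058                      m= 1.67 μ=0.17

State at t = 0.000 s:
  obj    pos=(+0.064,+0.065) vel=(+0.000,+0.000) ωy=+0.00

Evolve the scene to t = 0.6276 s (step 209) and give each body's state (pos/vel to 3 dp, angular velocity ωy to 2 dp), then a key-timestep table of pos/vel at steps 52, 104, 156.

State at t = 0.6276 s:
  obj    pos=(+0.844,-0.306) vel=(+2.486,-1.180) ωy=+47.43

Key-timestep trajectory:
   step    t(s)  obj.x    obj.z    obj.vx   obj.vz 
     52  0.1562   +0.112  +0.042  +0.619  -0.294
    104  0.3123   +0.257  -0.027  +1.237  -0.587
    156  0.4685   +0.499  -0.142  +1.856  -0.881


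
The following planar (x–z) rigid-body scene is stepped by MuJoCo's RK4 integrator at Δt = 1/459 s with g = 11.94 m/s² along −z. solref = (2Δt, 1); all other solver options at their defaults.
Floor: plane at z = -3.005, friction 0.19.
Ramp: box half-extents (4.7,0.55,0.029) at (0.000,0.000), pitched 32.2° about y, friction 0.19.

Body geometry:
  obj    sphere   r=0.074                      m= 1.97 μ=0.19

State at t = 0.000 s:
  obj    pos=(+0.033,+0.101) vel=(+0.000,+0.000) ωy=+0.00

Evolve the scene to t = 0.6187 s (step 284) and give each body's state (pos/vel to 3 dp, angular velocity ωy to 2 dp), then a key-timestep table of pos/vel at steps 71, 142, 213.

State at t = 0.6187 s:
  obj    pos=(+0.769,-0.363) vel=(+2.380,-1.499) ωy=+37.99

Key-timestep trajectory:
   step    t(s)  obj.x    obj.z    obj.vx   obj.vz 
     71  0.1547   +0.079  +0.072  +0.595  -0.375
    142  0.3094   +0.217  -0.015  +1.190  -0.749
    213  0.4641   +0.447  -0.160  +1.785  -1.124


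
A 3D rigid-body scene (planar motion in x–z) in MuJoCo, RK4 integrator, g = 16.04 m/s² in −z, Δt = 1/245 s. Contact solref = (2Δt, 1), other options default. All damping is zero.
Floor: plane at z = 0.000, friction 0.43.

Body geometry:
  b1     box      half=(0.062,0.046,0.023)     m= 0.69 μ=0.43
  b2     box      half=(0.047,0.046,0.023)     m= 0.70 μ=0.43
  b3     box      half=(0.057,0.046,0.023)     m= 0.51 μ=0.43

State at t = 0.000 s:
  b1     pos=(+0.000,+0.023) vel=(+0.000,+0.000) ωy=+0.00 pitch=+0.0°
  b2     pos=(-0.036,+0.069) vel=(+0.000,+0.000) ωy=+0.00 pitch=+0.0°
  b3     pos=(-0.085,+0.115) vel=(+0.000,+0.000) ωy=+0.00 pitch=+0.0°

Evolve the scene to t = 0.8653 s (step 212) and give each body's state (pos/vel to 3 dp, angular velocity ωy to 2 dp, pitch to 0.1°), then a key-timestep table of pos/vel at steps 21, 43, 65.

State at t = 0.8653 s:
  b1     pos=(+0.000,+0.023) vel=(+0.000,+0.000) ωy=+0.00 pitch=+0.0°
  b2     pos=(-0.036,+0.069) vel=(+0.000,+0.000) ωy=+0.00 pitch=+0.0°
  b3     pos=(-0.118,+0.057) vel=(+0.000,+0.000) ωy=+0.00 pitch=-90.0°

Key-timestep trajectory:
   step    t(s)  b1.x    b1.z    b1.vx   b1.vz   b2.x    b2.z    b2.vx   b2.vz   b3.x    b3.z    b3.vx   b3.vz 
     21  0.0857   +0.000  +0.023  +0.000  +0.000   -0.036  +0.069  +0.000  +0.000   -0.087  +0.115  -0.044  -0.007
     43  0.1755   +0.000  +0.023  +0.000  +0.000   -0.036  +0.069  +0.000  +0.000   -0.095  +0.112  -0.154  -0.086
     65  0.2653   +0.000  +0.023  +0.000  +0.000   -0.036  +0.069  +0.000  +0.000   -0.115  +0.071  -0.260  -1.080


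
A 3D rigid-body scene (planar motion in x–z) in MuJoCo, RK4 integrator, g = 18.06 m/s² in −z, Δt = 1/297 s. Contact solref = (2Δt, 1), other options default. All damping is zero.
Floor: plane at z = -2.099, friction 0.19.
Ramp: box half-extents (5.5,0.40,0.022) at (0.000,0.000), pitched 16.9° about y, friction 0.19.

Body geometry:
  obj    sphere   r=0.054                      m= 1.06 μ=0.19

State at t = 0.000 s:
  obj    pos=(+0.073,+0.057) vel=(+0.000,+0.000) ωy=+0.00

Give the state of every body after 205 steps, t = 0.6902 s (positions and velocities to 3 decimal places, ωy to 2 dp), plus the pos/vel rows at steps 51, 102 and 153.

State at t = 0.6902 s:
  obj    pos=(+0.928,-0.202) vel=(+2.477,-0.752) ωy=+47.93

Key-timestep trajectory:
   step    t(s)  obj.x    obj.z    obj.vx   obj.vz 
     51  0.1717   +0.126  +0.041  +0.616  -0.187
    102  0.3434   +0.285  -0.007  +1.232  -0.374
    153  0.5152   +0.549  -0.087  +1.849  -0.562


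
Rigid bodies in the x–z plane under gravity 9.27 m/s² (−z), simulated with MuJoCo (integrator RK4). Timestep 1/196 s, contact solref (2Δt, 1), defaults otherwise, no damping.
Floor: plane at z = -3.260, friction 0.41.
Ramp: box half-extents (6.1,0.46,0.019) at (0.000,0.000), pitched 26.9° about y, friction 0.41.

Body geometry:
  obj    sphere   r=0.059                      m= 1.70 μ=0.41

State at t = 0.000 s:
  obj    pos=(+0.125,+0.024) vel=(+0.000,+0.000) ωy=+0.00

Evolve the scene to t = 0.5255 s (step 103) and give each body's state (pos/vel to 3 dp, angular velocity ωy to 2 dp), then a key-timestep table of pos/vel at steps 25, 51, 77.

State at t = 0.5255 s:
  obj    pos=(+0.494,-0.163) vel=(+1.404,-0.712) ωy=+26.67

Key-timestep trajectory:
   step    t(s)  obj.x    obj.z    obj.vx   obj.vz 
     25  0.1276   +0.147  +0.013  +0.341  -0.173
     51  0.2602   +0.216  -0.022  +0.695  -0.353
     77  0.3929   +0.331  -0.081  +1.050  -0.533


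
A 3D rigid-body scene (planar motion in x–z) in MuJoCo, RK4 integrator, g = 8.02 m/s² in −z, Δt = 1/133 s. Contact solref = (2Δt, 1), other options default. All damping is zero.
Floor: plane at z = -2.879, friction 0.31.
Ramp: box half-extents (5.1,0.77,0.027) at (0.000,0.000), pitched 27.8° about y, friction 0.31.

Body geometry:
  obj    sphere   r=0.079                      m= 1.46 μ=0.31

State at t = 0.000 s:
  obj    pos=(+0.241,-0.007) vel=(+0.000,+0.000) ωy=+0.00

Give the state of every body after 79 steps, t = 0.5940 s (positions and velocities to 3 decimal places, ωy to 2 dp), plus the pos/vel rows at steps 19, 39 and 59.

State at t = 0.5940 s:
  obj    pos=(+0.658,-0.227) vel=(+1.404,-0.740) ωy=+20.08

Key-timestep trajectory:
   step    t(s)  obj.x    obj.z    obj.vx   obj.vz 
     19  0.1429   +0.265  -0.020  +0.338  -0.178
     39  0.2932   +0.343  -0.061  +0.693  -0.365
     59  0.4436   +0.474  -0.130  +1.049  -0.553


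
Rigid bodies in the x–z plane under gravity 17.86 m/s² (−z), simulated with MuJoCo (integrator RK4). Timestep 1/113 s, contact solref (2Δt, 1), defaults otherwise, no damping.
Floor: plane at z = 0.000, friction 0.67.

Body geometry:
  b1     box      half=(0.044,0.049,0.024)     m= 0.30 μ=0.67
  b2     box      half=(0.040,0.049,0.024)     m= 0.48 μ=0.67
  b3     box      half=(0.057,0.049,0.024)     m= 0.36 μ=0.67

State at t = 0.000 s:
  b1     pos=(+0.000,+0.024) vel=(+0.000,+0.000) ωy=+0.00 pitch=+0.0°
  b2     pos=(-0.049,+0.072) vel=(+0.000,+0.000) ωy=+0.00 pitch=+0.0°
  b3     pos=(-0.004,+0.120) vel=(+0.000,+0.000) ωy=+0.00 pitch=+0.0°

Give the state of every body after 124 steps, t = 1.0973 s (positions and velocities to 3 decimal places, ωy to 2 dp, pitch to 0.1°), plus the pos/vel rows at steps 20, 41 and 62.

State at t = 1.0973 s:
  b1     pos=(+0.000,+0.024) vel=(+0.000,+0.000) ωy=+0.00 pitch=+0.0°
  b2     pos=(-0.084,+0.040) vel=(+0.000,+0.000) ωy=+0.00 pitch=-90.0°
  b3     pos=(+0.126,+0.024) vel=(+0.000,+0.000) ωy=+0.00 pitch=+180.0°

Key-timestep trajectory:
   step    t(s)  b1.x    b1.z    b1.vx   b1.vz   b2.x    b2.z    b2.vx   b2.vz   b3.x    b3.z    b3.vx   b3.vz 
     20  0.1770   +0.000  +0.024  +0.002  +0.000   -0.050  +0.071  -0.054  -0.013   +0.020  +0.107  +0.205  +0.096
     41  0.3628   +0.000  +0.024  -0.001  +0.001   -0.095  +0.044  -0.141  +0.088   +0.067  +0.101  +0.457  -0.186
     62  0.5487   +0.000  +0.024  +0.000  +0.000   -0.080  +0.041  -0.034  +0.021   +0.126  +0.023  -0.010  +0.030


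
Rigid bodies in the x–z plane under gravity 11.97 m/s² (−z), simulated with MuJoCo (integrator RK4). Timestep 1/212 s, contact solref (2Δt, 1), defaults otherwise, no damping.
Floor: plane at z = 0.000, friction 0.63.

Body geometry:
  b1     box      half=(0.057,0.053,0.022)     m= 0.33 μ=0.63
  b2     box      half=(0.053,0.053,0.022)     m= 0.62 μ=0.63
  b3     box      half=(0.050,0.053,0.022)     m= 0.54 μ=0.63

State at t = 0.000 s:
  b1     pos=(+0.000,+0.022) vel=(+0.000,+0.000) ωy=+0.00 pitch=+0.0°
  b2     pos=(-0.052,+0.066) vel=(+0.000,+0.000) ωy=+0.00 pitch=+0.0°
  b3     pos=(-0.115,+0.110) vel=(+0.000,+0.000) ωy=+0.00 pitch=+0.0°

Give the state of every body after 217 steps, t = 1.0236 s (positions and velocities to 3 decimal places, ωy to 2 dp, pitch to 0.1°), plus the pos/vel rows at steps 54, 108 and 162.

State at t = 1.0236 s:
  b1     pos=(+0.001,+0.022) vel=(+0.001,+0.000) ωy=+0.00 pitch=+0.0°
  b2     pos=(-0.074,+0.057) vel=(+0.001,+0.000) ωy=+0.02 pitch=-59.7°
  b3     pos=(-0.147,+0.049) vel=(+0.000,+0.000) ωy=+0.01 pitch=-40.7°

Key-timestep trajectory:
   step    t(s)  b1.x    b1.z    b1.vx   b1.vz   b2.x    b2.z    b2.vx   b2.vz   b3.x    b3.z    b3.vx   b3.vz 
     54  0.2547   +0.000  +0.022  +0.000  +0.000   -0.083  +0.057  -0.008  +0.000   -0.151  +0.051  -0.011  +0.004
    108  0.5094   +0.000  +0.022  +0.001  +0.000   -0.074  +0.057  +0.003  +0.000   -0.147  +0.049  +0.000  +0.000
    162  0.7642   +0.001  +0.022  +0.001  +0.000   -0.074  +0.057  +0.001  +0.000   -0.147  +0.049  +0.000  +0.000


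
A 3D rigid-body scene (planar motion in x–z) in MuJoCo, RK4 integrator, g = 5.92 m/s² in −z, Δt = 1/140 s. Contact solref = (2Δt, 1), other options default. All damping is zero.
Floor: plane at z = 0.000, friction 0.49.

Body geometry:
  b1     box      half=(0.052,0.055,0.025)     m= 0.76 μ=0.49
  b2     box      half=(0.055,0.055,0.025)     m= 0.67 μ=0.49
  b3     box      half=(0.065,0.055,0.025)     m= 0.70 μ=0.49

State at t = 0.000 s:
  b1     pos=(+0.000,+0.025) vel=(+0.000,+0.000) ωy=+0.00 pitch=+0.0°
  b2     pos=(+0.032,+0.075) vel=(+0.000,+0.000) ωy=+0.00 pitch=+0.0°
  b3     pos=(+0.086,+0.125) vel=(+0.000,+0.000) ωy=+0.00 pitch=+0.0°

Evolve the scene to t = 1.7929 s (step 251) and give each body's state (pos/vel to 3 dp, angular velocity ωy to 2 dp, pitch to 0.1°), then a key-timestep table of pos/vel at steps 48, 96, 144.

State at t = 1.7929 s:
  b1     pos=(+0.000,+0.025) vel=(+0.000,+0.000) ωy=+0.00 pitch=+0.0°
  b2     pos=(+0.095,+0.055) vel=(+0.000,+0.000) ωy=+0.00 pitch=+90.0°
  b3     pos=(+0.276,+0.025) vel=(+0.000,+0.000) ωy=+0.00 pitch=+180.0°

Key-timestep trajectory:
   step    t(s)  b1.x    b1.z    b1.vx   b1.vz   b2.x    b2.z    b2.vx   b2.vz   b3.x    b3.z    b3.vx   b3.vz 
     48  0.3429   +0.000  +0.025  +0.000  +0.000   +0.057  +0.081  +0.210  -0.077   +0.133  +0.073  +0.254  -0.580
     96  0.6857   +0.000  +0.025  +0.000  +0.000   +0.104  +0.058  -0.026  -0.007   +0.189  +0.067  +0.153  +0.063
    144  1.0286   +0.000  +0.025  +0.000  +0.000   +0.097  +0.056  -0.042  -0.016   +0.221  +0.068  +0.127  -0.044


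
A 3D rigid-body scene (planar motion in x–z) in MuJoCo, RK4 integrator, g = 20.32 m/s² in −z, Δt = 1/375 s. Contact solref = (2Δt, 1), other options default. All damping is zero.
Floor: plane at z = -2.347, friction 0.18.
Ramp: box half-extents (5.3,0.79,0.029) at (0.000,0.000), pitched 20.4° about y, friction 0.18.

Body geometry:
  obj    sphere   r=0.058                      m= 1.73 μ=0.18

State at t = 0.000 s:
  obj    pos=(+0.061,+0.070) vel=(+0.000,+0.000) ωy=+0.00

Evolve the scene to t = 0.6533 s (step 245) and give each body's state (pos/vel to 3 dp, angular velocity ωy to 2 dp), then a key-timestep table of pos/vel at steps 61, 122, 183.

State at t = 0.6533 s:
  obj    pos=(+1.073,-0.306) vel=(+3.098,-1.152) ωy=+56.98

Key-timestep trajectory:
   step    t(s)  obj.x    obj.z    obj.vx   obj.vz 
     61  0.1627   +0.124  +0.047  +0.772  -0.287
    122  0.3253   +0.312  -0.023  +1.543  -0.574
    183  0.4880   +0.626  -0.140  +2.314  -0.861


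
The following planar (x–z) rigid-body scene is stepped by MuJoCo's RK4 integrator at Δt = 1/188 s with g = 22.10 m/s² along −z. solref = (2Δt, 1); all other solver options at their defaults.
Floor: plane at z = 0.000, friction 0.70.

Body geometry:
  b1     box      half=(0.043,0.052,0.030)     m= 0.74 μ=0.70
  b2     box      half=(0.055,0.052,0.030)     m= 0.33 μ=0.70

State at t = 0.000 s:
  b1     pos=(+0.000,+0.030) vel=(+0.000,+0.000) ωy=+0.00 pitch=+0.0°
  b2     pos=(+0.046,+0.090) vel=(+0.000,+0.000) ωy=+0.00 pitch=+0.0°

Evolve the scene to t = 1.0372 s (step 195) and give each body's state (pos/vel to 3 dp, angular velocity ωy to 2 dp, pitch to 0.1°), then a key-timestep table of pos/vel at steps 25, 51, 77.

State at t = 1.0372 s:
  b1     pos=(+0.000,+0.030) vel=(+0.000,+0.000) ωy=+0.00 pitch=+0.0°
  b2     pos=(+0.181,+0.030) vel=(+0.000,+0.000) ωy=+0.00 pitch=+180.0°

Key-timestep trajectory:
   step    t(s)  b1.x    b1.z    b1.vx   b1.vz   b2.x    b2.z    b2.vx   b2.vz 
     25  0.1330   +0.000  +0.030  +0.000  +0.000   +0.057  +0.086  +0.228  -0.115
     51  0.2713   +0.000  +0.030  +0.000  +0.000   +0.112  +0.061  +0.300  +0.078
     77  0.4096   +0.000  +0.030  +0.000  +0.000   +0.155  +0.054  +0.508  -0.264


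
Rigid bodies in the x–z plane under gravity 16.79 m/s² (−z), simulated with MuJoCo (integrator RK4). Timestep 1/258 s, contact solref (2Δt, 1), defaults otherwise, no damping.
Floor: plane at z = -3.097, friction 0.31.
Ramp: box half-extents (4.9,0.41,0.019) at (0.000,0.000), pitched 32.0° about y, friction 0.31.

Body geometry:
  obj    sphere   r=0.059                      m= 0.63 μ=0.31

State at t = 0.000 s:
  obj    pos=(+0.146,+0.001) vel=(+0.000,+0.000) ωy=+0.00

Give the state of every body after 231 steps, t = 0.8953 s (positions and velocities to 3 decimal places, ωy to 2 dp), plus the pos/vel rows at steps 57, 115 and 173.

State at t = 0.8953 s:
  obj    pos=(+2.306,-1.349) vel=(+4.826,-3.015) ωy=+96.43

Key-timestep trajectory:
   step    t(s)  obj.x    obj.z    obj.vx   obj.vz 
     57  0.2209   +0.278  -0.081  +1.191  -0.744
    115  0.4457   +0.681  -0.334  +2.403  -1.501
    173  0.6705   +1.358  -0.756  +3.614  -2.258


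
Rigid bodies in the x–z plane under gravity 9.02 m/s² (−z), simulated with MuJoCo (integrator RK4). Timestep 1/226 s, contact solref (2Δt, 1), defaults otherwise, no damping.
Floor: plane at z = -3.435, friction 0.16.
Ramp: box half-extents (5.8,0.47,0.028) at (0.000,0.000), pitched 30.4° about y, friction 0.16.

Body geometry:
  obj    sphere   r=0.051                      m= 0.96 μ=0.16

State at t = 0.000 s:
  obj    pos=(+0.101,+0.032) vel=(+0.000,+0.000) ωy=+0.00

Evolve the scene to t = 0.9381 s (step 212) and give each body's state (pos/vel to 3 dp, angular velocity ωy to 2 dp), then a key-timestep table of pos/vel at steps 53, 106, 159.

State at t = 0.9381 s:
  obj    pos=(+1.362,-0.708) vel=(+2.690,-1.571) ωy=+57.19

Key-timestep trajectory:
   step    t(s)  obj.x    obj.z    obj.vx   obj.vz 
     53  0.2345   +0.180  -0.014  +0.674  -0.392
    106  0.4690   +0.417  -0.153  +1.344  -0.789
    159  0.7035   +0.811  -0.384  +2.016  -1.181


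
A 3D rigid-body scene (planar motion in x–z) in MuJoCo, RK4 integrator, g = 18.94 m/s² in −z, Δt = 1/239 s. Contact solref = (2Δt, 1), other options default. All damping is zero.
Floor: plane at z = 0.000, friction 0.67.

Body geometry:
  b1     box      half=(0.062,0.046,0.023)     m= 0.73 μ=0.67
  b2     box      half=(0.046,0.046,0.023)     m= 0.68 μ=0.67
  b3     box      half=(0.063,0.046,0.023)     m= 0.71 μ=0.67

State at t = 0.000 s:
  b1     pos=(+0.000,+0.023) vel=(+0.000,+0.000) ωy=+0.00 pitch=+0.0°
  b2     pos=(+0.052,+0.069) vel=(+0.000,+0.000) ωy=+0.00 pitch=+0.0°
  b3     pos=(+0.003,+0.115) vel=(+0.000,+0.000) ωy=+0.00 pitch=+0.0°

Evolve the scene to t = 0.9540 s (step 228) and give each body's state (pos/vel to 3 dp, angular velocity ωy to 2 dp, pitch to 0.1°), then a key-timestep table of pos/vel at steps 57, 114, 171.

State at t = 0.9540 s:
  b1     pos=(+0.000,+0.023) vel=(+0.000,+0.000) ωy=+0.00 pitch=+0.0°
  b2     pos=(+0.053,+0.069) vel=(+0.001,+0.000) ωy=+0.00 pitch=+0.0°
  b3     pos=(-0.012,+0.106) vel=(+0.000,-0.001) ωy=+0.03 pitch=-43.0°

Key-timestep trajectory:
   step    t(s)  b1.x    b1.z    b1.vx   b1.vz   b2.x    b2.z    b2.vx   b2.vz   b3.x    b3.z    b3.vx   b3.vz 
     57  0.2385   +0.000  +0.023  -0.001  +0.000   +0.052  +0.069  -0.001  +0.000   -0.016  +0.108  +0.062  -0.023
    114  0.4770   +0.000  +0.023  +0.000  +0.000   +0.052  +0.069  +0.001  +0.000   -0.012  +0.106  +0.000  -0.001
    171  0.7155   +0.000  +0.023  +0.000  +0.000   +0.053  +0.069  +0.001  +0.000   -0.012  +0.106  +0.000  -0.001


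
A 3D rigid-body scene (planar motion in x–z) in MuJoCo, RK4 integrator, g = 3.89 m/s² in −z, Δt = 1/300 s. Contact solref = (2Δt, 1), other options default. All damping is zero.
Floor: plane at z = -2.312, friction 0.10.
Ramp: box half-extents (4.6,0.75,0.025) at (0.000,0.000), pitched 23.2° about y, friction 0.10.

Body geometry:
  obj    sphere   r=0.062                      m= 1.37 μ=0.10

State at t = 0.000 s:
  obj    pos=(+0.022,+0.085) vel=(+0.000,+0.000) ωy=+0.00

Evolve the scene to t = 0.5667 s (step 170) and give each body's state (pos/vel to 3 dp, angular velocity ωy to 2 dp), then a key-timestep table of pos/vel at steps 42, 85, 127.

State at t = 0.5667 s:
  obj    pos=(+0.196,+0.011) vel=(+0.612,-0.266) ωy=+8.13

Key-timestep trajectory:
   step    t(s)  obj.x    obj.z    obj.vx   obj.vz 
     42  0.1400   +0.033  +0.081  +0.152  -0.063
     85  0.2833   +0.066  +0.067  +0.308  -0.127
    127  0.4233   +0.119  +0.044  +0.457  -0.199


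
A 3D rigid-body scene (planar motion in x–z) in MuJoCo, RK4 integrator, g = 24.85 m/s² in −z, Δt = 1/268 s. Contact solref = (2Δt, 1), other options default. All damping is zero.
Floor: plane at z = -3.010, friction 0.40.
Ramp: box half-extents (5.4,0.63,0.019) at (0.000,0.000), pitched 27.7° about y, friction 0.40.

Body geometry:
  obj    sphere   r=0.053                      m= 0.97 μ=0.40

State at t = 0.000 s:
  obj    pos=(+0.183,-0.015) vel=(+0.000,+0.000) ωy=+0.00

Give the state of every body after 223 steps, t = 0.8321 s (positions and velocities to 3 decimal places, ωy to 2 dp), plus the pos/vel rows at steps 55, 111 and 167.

State at t = 0.8321 s:
  obj    pos=(+2.712,-1.343) vel=(+6.079,-3.191) ωy=+129.52

Key-timestep trajectory:
   step    t(s)  obj.x    obj.z    obj.vx   obj.vz 
     55  0.2052   +0.337  -0.096  +1.499  -0.787
    111  0.4142   +0.810  -0.344  +3.026  -1.589
    167  0.6231   +1.602  -0.760  +4.552  -2.390


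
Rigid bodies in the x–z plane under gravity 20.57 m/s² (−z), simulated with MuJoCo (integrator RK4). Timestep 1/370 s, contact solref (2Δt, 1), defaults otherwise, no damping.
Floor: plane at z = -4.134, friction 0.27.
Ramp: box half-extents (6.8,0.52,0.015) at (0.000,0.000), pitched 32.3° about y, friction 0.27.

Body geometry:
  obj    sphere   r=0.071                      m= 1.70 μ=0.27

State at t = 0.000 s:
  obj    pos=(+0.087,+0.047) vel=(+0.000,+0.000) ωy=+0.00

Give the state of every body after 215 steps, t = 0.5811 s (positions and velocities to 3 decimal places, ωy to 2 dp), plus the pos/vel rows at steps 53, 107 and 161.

State at t = 0.5811 s:
  obj    pos=(+1.208,-0.662) vel=(+3.857,-2.438) ωy=+64.24

Key-timestep trajectory:
   step    t(s)  obj.x    obj.z    obj.vx   obj.vz 
     53  0.1432   +0.155  +0.004  +0.951  -0.601
    107  0.2892   +0.365  -0.129  +1.919  -1.213
    161  0.4351   +0.715  -0.350  +2.888  -1.826


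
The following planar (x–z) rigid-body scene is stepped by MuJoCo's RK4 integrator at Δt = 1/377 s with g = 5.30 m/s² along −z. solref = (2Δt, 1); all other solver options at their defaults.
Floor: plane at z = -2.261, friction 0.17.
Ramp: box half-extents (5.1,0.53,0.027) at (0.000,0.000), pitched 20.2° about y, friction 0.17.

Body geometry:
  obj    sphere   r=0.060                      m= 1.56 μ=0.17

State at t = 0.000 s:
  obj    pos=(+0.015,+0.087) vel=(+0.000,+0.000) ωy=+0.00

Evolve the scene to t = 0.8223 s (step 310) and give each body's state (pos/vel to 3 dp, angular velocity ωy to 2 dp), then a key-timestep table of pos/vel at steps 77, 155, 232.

State at t = 0.8223 s:
  obj    pos=(+0.430,-0.065) vel=(+1.009,-0.371) ωy=+17.91

Key-timestep trajectory:
   step    t(s)  obj.x    obj.z    obj.vx   obj.vz 
     77  0.2042   +0.041  +0.078  +0.251  -0.092
    155  0.4111   +0.119  +0.049  +0.504  -0.186
    232  0.6154   +0.247  +0.002  +0.755  -0.278


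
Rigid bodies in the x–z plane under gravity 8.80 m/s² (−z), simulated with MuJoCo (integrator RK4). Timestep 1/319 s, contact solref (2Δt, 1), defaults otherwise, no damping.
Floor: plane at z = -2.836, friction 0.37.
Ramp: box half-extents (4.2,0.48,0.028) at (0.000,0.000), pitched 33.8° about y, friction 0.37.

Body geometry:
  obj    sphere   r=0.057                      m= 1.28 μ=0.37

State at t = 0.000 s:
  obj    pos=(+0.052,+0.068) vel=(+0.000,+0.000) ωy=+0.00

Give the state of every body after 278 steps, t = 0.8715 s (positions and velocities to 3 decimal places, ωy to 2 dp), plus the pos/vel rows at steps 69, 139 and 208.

State at t = 0.8715 s:
  obj    pos=(+1.155,-0.671) vel=(+2.532,-1.695) ωy=+53.45

Key-timestep trajectory:
   step    t(s)  obj.x    obj.z    obj.vx   obj.vz 
     69  0.2163   +0.120  +0.022  +0.629  -0.421
    139  0.4357   +0.328  -0.117  +1.266  -0.848
    208  0.6520   +0.670  -0.346  +1.895  -1.268


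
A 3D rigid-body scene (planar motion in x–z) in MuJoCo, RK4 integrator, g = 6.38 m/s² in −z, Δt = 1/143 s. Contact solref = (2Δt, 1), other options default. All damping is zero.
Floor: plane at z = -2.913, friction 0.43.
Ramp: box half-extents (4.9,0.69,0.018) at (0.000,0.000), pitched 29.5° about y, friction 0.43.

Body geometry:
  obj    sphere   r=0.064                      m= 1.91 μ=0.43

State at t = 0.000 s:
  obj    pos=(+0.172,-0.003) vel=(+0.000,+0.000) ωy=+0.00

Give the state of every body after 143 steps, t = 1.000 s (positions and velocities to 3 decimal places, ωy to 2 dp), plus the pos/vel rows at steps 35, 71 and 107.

State at t = 1.000 s:
  obj    pos=(+1.149,-0.556) vel=(+1.953,-1.105) ωy=+35.06

Key-timestep trajectory:
   step    t(s)  obj.x    obj.z    obj.vx   obj.vz 
     35  0.2448   +0.231  -0.036  +0.478  -0.271
     71  0.4965   +0.413  -0.139  +0.970  -0.549
    107  0.7483   +0.719  -0.313  +1.462  -0.827


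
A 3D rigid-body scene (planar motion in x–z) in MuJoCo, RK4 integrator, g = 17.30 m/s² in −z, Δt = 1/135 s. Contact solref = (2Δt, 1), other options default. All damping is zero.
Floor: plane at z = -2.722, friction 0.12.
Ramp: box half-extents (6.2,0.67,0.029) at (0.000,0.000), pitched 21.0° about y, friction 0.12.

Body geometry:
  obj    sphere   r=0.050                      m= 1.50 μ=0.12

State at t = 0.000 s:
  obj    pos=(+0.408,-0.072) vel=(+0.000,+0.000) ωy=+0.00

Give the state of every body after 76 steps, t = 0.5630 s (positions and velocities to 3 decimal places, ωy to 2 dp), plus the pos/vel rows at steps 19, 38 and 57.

State at t = 0.5630 s:
  obj    pos=(+1.064,-0.324) vel=(+2.328,-0.894) ωy=+49.82

Key-timestep trajectory:
   step    t(s)  obj.x    obj.z    obj.vx   obj.vz 
     19  0.1407   +0.449  -0.088  +0.583  -0.224
     38  0.2815   +0.572  -0.135  +1.164  -0.447
     57  0.4222   +0.777  -0.214  +1.746  -0.670


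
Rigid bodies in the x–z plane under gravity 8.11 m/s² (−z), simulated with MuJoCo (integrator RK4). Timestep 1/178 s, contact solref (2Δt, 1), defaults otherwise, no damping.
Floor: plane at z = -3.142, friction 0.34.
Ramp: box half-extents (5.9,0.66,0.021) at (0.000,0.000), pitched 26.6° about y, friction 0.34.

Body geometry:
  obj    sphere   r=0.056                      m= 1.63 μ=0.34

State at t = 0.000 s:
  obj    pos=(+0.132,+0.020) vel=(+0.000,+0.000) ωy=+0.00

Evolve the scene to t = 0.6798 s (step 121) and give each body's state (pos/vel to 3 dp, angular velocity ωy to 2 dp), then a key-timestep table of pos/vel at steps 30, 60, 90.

State at t = 0.6798 s:
  obj    pos=(+0.668,-0.248) vel=(+1.577,-0.790) ωy=+31.48

Key-timestep trajectory:
   step    t(s)  obj.x    obj.z    obj.vx   obj.vz 
     30  0.1685   +0.165  +0.003  +0.391  -0.196
     60  0.3371   +0.264  -0.046  +0.782  -0.392
     90  0.5056   +0.429  -0.128  +1.173  -0.587


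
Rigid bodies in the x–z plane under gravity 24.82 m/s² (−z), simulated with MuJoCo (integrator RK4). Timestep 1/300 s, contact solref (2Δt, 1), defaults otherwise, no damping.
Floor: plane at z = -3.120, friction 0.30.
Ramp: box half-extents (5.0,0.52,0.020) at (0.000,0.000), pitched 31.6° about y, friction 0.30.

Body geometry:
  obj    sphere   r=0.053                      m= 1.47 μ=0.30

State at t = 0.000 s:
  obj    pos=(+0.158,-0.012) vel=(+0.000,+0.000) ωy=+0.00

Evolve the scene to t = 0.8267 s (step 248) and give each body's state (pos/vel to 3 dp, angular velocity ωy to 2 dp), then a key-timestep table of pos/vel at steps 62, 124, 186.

State at t = 0.8267 s:
  obj    pos=(+2.862,-1.675) vel=(+6.541,-4.024) ωy=+144.87

Key-timestep trajectory:
   step    t(s)  obj.x    obj.z    obj.vx   obj.vz 
     62  0.2067   +0.327  -0.116  +1.635  -1.006
    124  0.4133   +0.834  -0.428  +3.271  -2.012
    186  0.6200   +1.679  -0.947  +4.906  -3.018


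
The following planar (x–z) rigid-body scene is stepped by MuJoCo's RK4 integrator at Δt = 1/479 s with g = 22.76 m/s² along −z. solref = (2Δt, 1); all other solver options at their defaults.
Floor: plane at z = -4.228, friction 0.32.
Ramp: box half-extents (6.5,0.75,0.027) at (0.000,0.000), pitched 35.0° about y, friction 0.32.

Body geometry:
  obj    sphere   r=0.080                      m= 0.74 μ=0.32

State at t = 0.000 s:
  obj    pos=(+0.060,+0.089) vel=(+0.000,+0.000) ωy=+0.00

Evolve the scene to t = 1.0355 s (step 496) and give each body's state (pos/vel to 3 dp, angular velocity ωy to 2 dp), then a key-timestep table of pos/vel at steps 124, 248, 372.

State at t = 1.0355 s:
  obj    pos=(+4.155,-2.779) vel=(+7.910,-5.538) ωy=+120.68

Key-timestep trajectory:
   step    t(s)  obj.x    obj.z    obj.vx   obj.vz 
    124  0.2589   +0.316  -0.091  +1.978  -1.385
    248  0.5177   +1.084  -0.628  +3.955  -2.769
    372  0.7766   +2.364  -1.524  +5.932  -4.154


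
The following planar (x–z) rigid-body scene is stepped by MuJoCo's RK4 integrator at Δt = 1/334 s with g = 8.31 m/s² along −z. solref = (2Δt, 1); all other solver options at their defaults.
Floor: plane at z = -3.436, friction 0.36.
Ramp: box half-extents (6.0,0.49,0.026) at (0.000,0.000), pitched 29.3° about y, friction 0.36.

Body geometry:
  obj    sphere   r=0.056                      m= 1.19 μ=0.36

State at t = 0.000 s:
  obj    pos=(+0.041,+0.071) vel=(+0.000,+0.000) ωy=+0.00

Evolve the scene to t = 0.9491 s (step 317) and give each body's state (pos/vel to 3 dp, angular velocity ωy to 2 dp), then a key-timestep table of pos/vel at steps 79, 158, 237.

State at t = 0.9491 s:
  obj    pos=(+1.182,-0.569) vel=(+2.404,-1.349) ωy=+49.23

Key-timestep trajectory:
   step    t(s)  obj.x    obj.z    obj.vx   obj.vz 
     79  0.2365   +0.112  +0.031  +0.599  -0.336
    158  0.4731   +0.324  -0.088  +1.198  -0.673
    237  0.7096   +0.679  -0.287  +1.798  -1.009


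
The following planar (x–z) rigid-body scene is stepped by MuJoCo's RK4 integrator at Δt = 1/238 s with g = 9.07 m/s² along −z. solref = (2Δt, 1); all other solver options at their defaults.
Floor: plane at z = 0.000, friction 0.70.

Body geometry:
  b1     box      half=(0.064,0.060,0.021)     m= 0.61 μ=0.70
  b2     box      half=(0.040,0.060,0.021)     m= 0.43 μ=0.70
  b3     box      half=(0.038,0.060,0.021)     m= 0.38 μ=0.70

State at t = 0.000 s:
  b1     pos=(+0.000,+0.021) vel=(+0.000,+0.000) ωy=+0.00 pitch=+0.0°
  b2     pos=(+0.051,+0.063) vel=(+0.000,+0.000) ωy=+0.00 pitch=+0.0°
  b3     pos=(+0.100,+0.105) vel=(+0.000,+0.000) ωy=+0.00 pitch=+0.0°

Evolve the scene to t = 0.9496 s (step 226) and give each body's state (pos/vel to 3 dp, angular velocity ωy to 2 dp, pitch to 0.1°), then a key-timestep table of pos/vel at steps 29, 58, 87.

State at t = 0.9496 s:
  b1     pos=(+0.000,+0.021) vel=(+0.000,+0.000) ωy=+0.00 pitch=+0.0°
  b2     pos=(+0.051,+0.063) vel=(+0.000,+0.000) ωy=+0.00 pitch=+0.0°
  b3     pos=(+0.124,+0.038) vel=(+0.000,+0.000) ωy=+0.00 pitch=+90.0°

Key-timestep trajectory:
   step    t(s)  b1.x    b1.z    b1.vx   b1.vz   b2.x    b2.z    b2.vx   b2.vz   b3.x    b3.z    b3.vx   b3.vz 
     29  0.1218   +0.000  +0.021  +0.000  +0.000   +0.052  +0.064  +0.016  +0.009   +0.112  +0.095  +0.184  -0.229
     58  0.2437   +0.000  +0.021  +0.000  +0.000   +0.051  +0.063  +0.001  +0.000   +0.128  +0.039  -0.088  +0.040
     87  0.3655   +0.000  +0.021  +0.000  +0.000   +0.051  +0.063  +0.000  +0.000   +0.124  +0.038  +0.074  +0.000


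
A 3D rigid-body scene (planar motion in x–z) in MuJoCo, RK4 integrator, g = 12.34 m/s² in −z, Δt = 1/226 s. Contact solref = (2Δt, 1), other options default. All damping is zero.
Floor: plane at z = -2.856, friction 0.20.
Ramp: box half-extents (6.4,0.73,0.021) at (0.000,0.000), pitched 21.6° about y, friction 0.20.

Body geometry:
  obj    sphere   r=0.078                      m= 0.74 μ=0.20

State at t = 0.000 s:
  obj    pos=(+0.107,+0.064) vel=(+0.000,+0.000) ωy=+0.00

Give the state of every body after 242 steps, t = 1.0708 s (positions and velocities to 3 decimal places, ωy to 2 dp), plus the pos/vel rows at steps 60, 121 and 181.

State at t = 1.0708 s:
  obj    pos=(+1.837,-0.621) vel=(+3.231,-1.279) ωy=+44.54

Key-timestep trajectory:
   step    t(s)  obj.x    obj.z    obj.vx   obj.vz 
     60  0.2655   +0.213  +0.022  +0.801  -0.317
    121  0.5354   +0.540  -0.107  +1.615  -0.640
    181  0.8009   +1.075  -0.319  +2.416  -0.957


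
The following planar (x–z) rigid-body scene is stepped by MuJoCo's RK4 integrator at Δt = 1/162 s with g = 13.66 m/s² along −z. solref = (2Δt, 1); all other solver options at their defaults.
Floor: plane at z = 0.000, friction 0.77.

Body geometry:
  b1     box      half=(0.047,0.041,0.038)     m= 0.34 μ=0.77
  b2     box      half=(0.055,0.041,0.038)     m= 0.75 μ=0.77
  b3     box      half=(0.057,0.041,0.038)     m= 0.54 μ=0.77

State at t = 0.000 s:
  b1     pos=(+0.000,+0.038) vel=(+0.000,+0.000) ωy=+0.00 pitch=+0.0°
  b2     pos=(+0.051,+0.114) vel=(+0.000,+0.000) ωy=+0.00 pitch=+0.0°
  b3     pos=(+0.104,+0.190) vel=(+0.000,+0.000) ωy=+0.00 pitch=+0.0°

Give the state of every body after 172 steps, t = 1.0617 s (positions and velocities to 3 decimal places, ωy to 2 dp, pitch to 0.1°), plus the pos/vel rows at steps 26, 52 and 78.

State at t = 1.0617 s:
  b1     pos=(+0.000,+0.038) vel=(+0.000,+0.000) ωy=+0.00 pitch=+0.0°
  b2     pos=(+0.099,+0.055) vel=(+0.000,+0.000) ωy=+0.00 pitch=+90.0°
  b3     pos=(+0.322,+0.038) vel=(+0.000,+0.000) ωy=+0.00 pitch=+180.0°

Key-timestep trajectory:
   step    t(s)  b1.x    b1.z    b1.vx   b1.vz   b2.x    b2.z    b2.vx   b2.vz   b3.x    b3.z    b3.vx   b3.vz 
     26  0.1605   +0.000  +0.038  -0.002  +0.000   +0.072  +0.105  +0.280  -0.230   +0.160  +0.136  +0.604  -0.987
     52  0.3210   +0.000  +0.038  +0.000  +0.000   +0.110  +0.061  -0.006  +0.003   +0.249  +0.067  +0.301  +0.076
     78  0.4815   +0.000  +0.038  +0.000  +0.000   +0.100  +0.055  -0.003  +0.021   +0.298  +0.059  +0.450  -0.259


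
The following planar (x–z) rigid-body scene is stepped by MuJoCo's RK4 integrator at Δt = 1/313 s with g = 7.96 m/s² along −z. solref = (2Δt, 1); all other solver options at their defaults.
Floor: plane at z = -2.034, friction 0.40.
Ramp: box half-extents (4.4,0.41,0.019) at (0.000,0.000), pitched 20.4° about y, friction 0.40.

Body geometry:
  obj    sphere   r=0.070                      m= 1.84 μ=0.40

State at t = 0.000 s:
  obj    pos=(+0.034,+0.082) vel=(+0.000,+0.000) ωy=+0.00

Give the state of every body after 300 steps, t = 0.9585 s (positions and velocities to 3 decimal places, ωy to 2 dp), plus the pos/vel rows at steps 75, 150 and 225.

State at t = 0.9585 s:
  obj    pos=(+0.887,-0.235) vel=(+1.780,-0.662) ωy=+27.13

Key-timestep trajectory:
   step    t(s)  obj.x    obj.z    obj.vx   obj.vz 
     75  0.2396   +0.087  +0.062  +0.445  -0.166
    150  0.4792   +0.247  +0.003  +0.890  -0.331
    225  0.7188   +0.514  -0.096  +1.335  -0.497


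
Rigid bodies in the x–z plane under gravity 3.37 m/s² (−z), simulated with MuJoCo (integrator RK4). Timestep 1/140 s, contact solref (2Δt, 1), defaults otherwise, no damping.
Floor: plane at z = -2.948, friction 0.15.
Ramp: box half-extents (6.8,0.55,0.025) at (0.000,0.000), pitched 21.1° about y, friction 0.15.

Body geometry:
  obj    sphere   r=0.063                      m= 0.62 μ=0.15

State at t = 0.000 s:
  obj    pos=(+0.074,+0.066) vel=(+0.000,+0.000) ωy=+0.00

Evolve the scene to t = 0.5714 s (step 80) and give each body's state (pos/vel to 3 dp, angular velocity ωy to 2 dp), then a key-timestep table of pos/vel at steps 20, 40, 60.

State at t = 0.5714 s:
  obj    pos=(+0.206,+0.015) vel=(+0.462,-0.178) ωy=+7.85

Key-timestep trajectory:
   step    t(s)  obj.x    obj.z    obj.vx   obj.vz 
     20  0.1429   +0.082  +0.063  +0.116  -0.045
     40  0.2857   +0.107  +0.053  +0.231  -0.089
     60  0.4286   +0.148  +0.037  +0.347  -0.134


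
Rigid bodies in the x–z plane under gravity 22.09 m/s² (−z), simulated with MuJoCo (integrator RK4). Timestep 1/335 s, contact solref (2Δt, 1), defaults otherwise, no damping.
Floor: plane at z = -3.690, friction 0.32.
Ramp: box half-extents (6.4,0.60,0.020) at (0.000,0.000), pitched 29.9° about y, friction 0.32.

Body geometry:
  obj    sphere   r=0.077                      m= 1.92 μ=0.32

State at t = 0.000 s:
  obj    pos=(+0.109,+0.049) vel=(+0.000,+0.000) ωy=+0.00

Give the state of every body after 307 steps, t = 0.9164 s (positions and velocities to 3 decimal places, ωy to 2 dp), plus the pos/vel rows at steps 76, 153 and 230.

State at t = 0.9164 s:
  obj    pos=(+2.972,-1.597) vel=(+6.249,-3.593) ωy=+93.60

Key-timestep trajectory:
   step    t(s)  obj.x    obj.z    obj.vx   obj.vz 
     76  0.2269   +0.285  -0.052  +1.547  -0.890
    153  0.4567   +0.820  -0.360  +3.114  -1.791
    230  0.6866   +1.716  -0.875  +4.682  -2.692


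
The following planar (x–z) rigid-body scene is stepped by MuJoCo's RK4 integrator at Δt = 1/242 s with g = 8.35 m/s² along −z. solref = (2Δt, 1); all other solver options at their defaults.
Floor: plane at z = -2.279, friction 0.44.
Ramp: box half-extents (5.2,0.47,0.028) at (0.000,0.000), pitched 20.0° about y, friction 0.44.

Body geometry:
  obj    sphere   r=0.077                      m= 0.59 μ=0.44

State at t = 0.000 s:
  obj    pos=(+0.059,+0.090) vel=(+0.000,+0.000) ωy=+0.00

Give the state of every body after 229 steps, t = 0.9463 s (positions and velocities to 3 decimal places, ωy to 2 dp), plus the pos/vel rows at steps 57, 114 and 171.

State at t = 0.9463 s:
  obj    pos=(+0.917,-0.222) vel=(+1.814,-0.660) ωy=+25.07

Key-timestep trajectory:
   step    t(s)  obj.x    obj.z    obj.vx   obj.vz 
     57  0.2355   +0.112  +0.071  +0.452  -0.164
    114  0.4711   +0.272  +0.013  +0.903  -0.329
    171  0.7066   +0.538  -0.084  +1.355  -0.493
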